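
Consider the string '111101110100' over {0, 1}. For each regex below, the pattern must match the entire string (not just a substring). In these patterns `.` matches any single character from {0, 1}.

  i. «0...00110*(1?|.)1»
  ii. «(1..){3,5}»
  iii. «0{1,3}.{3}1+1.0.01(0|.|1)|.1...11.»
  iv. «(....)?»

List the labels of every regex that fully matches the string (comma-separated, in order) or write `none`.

i → no match — must start with '0'
ii → match
iii → no match
iv → no match

ii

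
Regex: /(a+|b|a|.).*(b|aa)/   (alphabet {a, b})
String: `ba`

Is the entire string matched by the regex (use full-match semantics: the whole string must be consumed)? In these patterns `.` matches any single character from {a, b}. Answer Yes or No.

No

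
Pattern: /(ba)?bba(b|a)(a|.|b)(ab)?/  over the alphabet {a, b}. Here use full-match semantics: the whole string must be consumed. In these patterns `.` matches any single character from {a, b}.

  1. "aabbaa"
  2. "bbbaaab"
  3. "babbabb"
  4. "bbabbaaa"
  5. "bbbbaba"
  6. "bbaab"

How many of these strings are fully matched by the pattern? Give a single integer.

2

1. "aabbaa" → no match
2. "bbbaaab" → no match
3. "babbabb" → match
4. "bbabbaaa" → no match
5. "bbbbaba" → no match
6. "bbaab" → match
Total matched: 2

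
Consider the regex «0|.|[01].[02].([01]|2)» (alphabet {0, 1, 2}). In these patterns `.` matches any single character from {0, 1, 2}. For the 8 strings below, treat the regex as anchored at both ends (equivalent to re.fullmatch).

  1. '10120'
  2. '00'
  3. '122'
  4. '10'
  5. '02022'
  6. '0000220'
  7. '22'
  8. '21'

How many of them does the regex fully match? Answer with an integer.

1 → no match
2 → no match
3 → no match
4 → no match
5 → match
6 → no match
7 → no match
8 → no match
Total matched: 1

1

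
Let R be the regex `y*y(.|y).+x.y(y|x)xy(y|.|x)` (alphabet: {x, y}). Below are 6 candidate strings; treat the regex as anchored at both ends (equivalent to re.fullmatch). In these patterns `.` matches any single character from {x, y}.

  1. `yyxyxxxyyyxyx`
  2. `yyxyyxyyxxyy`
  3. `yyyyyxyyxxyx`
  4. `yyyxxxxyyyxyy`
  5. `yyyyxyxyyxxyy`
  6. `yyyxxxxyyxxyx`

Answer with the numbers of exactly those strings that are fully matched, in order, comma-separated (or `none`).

1, 2, 3, 4, 5, 6

1 → match
2 → match
3 → match
4 → match
5 → match
6 → match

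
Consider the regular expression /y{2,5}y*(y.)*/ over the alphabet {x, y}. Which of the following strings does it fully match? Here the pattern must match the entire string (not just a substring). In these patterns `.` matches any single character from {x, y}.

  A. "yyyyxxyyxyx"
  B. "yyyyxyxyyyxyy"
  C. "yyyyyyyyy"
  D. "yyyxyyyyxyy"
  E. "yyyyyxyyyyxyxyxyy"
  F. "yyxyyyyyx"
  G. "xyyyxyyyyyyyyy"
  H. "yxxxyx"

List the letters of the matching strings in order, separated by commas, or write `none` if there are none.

A → no match
B → match
C → match
D → no match
E → no match
F → no match
G → no match — must start with "y"
H → no match

B, C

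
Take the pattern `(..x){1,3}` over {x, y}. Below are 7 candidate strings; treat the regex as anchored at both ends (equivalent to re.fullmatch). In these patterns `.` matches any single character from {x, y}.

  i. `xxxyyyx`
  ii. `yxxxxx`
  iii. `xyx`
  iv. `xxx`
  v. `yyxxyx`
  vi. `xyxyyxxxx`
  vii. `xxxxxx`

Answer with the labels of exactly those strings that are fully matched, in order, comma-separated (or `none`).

i → no match
ii → match
iii → match
iv → match
v → match
vi → match
vii → match

ii, iii, iv, v, vi, vii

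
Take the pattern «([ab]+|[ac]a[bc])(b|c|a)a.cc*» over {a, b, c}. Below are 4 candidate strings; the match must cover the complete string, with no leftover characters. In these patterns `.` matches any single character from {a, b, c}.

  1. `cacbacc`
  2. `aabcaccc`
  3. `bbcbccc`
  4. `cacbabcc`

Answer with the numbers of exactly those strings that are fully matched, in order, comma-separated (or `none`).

1, 2, 4

1. `cacbacc` → match
2. `aabcaccc` → match
3. `bbcbccc` → no match
4. `cacbabcc` → match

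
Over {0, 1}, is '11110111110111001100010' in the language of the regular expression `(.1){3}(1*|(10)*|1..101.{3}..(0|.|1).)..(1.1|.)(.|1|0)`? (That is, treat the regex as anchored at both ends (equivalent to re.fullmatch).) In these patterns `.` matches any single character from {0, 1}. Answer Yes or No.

Yes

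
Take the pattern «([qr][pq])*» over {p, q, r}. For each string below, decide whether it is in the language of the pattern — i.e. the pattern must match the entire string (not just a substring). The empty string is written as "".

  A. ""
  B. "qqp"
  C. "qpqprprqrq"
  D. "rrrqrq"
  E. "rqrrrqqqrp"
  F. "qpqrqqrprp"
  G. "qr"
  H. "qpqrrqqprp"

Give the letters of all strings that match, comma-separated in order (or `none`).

A, C

A → match
B → no match
C → match
D → no match
E → no match
F → no match
G → no match
H → no match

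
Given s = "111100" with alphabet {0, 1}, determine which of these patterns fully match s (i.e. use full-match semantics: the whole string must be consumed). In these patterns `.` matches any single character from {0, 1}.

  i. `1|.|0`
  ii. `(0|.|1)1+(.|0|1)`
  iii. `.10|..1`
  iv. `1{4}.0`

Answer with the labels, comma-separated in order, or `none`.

iv

i → no match
ii → no match
iii → no match
iv → match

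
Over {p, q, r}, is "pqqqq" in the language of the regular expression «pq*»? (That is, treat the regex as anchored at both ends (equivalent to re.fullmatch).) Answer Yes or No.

Yes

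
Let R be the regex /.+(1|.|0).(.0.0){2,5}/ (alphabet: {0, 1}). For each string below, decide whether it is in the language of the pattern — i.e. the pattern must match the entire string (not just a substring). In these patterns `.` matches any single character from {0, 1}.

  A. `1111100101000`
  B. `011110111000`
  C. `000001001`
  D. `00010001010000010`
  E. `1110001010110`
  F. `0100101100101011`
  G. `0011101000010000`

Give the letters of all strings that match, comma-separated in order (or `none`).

A → match
B → no match
C → no match — must end with `0`
D → match
E → no match
F → no match — must end with `0`
G → no match

A, D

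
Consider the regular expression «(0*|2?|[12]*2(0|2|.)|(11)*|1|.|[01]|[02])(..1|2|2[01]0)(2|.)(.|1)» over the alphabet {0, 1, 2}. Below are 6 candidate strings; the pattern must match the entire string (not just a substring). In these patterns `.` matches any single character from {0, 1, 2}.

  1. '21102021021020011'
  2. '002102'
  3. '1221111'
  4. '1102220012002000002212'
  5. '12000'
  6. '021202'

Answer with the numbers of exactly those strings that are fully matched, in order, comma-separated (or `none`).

2

1 → no match
2 → match
3 → no match
4 → no match
5 → no match
6 → no match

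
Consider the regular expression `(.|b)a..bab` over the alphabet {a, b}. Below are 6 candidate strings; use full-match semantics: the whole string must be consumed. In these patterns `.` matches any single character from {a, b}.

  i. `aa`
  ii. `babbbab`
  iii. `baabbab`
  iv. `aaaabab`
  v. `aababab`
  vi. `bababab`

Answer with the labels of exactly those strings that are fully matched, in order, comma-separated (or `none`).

i. `aa` → no match — must end with `bab`
ii. `babbbab` → match
iii. `baabbab` → match
iv. `aaaabab` → match
v. `aababab` → match
vi. `bababab` → match

ii, iii, iv, v, vi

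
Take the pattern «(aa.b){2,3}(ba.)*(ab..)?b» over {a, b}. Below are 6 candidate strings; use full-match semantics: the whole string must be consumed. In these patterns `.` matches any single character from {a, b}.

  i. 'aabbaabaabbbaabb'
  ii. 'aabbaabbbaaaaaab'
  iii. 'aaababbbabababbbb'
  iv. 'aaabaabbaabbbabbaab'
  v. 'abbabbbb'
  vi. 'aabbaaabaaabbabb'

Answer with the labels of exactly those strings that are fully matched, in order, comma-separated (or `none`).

i → no match
ii → no match
iii → no match
iv → match
v. 'abbabbbb' → no match — must start with 'aa'
vi → match

iv, vi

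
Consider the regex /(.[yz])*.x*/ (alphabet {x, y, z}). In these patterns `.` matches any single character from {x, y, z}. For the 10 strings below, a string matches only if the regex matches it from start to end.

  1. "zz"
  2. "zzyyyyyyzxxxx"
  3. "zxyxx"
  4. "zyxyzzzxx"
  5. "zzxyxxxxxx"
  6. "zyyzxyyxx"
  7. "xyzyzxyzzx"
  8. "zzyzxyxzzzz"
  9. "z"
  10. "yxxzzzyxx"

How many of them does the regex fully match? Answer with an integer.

6

1 → no match
2 → match
3 → no match
4 → match
5 → match
6 → match
7 → no match
8 → match
9 → match
10 → no match
Total matched: 6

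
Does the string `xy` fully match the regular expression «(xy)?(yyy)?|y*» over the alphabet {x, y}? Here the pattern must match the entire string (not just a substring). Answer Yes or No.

Yes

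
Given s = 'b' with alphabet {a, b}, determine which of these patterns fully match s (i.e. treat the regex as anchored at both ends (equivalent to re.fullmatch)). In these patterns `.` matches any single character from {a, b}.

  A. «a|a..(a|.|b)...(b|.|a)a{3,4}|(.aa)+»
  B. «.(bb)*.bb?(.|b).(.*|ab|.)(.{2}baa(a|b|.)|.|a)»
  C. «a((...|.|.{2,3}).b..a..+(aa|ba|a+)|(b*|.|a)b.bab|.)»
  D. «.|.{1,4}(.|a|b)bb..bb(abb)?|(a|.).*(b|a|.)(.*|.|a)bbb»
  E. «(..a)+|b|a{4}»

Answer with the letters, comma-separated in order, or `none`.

A → no match
B → no match
C → no match — must start with 'a'
D → match
E → match

D, E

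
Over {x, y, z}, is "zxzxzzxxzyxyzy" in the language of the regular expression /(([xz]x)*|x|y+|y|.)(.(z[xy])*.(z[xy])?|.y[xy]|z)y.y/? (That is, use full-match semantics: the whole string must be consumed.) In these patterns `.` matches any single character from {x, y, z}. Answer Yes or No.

No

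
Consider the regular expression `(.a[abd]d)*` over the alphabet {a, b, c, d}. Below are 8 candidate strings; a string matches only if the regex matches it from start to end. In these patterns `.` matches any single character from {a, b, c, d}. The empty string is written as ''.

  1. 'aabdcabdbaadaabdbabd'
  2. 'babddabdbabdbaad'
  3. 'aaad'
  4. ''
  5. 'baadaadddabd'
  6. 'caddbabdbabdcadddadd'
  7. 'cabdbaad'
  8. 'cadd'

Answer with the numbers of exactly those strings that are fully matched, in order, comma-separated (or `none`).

1, 2, 3, 4, 5, 6, 7, 8

1 → match
2 → match
3 → match
4 → match
5 → match
6 → match
7 → match
8 → match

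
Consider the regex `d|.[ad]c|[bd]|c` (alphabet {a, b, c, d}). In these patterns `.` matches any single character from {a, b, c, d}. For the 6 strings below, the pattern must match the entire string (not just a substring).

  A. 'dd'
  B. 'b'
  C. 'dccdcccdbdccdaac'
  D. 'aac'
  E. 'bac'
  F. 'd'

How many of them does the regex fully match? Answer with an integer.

4

A → no match
B → match
C → no match
D → match
E → match
F → match
Total matched: 4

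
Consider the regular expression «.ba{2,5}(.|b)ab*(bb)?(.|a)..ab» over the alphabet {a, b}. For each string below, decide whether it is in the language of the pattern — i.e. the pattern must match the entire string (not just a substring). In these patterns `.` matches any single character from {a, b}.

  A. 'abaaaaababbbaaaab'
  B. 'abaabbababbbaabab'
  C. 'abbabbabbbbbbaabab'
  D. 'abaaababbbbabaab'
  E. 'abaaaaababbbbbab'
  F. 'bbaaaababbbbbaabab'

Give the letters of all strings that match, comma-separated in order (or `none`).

A, D, E, F

A → match
B → no match
C → no match
D → match
E → match
F → match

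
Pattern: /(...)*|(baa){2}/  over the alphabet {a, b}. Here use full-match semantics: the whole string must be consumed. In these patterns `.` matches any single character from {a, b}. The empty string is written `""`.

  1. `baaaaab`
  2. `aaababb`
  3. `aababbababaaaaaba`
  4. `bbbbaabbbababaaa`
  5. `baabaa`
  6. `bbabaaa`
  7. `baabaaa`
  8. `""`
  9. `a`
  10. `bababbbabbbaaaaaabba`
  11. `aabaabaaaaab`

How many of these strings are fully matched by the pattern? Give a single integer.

1 → no match
2 → no match
3 → no match
4 → no match
5 → match
6 → no match
7 → no match
8 → match
9 → no match
10 → no match
11 → match
Total matched: 3

3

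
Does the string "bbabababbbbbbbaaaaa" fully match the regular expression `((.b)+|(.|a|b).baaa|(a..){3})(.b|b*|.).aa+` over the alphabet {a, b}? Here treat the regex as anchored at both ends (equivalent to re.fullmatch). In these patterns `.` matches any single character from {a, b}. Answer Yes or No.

Yes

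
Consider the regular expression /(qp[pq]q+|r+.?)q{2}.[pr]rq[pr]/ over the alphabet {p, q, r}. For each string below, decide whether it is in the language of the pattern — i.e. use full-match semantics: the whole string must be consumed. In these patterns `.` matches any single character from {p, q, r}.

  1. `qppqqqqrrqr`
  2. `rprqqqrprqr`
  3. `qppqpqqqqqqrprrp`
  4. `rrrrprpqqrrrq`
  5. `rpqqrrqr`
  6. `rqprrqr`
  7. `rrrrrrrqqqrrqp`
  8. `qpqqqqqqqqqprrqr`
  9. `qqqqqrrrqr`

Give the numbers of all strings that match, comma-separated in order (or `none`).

1, 7, 8

1 → match
2 → no match
3 → no match
4 → no match
5 → no match
6 → no match
7 → match
8 → match
9 → no match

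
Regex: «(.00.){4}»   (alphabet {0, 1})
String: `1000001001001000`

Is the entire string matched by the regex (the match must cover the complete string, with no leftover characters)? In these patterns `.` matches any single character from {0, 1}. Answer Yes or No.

No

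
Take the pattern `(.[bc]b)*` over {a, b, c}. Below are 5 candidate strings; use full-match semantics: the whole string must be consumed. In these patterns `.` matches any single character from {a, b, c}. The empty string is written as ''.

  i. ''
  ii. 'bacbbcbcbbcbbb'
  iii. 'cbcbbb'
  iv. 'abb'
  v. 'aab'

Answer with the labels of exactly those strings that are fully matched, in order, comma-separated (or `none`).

i → match
ii → no match
iii → no match
iv → match
v → no match

i, iv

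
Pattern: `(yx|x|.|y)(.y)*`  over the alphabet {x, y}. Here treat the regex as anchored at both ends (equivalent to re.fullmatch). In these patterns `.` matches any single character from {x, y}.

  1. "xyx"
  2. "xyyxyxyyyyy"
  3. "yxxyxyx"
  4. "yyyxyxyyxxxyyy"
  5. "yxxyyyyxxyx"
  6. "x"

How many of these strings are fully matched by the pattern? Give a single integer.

1 → no match
2 → match
3 → no match
4 → no match
5 → no match
6 → match
Total matched: 2

2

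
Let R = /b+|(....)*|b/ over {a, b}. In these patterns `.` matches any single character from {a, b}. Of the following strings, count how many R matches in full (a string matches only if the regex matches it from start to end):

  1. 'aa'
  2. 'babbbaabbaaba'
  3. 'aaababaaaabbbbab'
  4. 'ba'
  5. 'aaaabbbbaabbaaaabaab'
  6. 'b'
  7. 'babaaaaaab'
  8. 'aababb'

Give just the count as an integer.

3

1 → no match
2 → no match
3 → match
4 → no match
5 → match
6 → match
7 → no match
8 → no match
Total matched: 3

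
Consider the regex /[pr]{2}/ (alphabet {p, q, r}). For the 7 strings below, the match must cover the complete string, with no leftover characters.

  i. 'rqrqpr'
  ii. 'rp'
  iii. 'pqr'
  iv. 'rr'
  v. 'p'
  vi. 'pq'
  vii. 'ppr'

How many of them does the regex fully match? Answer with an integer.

2

i → no match
ii → match
iii → no match
iv → match
v → no match
vi → no match
vii → no match
Total matched: 2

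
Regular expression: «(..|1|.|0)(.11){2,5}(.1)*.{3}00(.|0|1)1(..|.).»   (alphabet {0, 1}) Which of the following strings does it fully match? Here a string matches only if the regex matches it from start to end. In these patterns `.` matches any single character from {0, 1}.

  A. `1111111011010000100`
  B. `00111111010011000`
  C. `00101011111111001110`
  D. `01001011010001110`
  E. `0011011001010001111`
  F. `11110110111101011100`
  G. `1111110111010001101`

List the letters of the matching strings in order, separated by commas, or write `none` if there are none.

A → match
B → match
C → no match
D → no match
E → no match
F → no match
G → no match

A, B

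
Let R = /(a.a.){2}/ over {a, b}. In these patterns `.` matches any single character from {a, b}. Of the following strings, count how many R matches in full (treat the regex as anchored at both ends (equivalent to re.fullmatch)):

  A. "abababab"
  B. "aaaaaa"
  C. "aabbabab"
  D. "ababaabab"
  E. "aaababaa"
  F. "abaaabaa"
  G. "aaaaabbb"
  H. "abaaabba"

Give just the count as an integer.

3

A. "abababab" → match
B. "aaaaaa" → no match
C. "aabbabab" → no match
D. "ababaabab" → no match
E. "aaababaa" → match
F. "abaaabaa" → match
G. "aaaaabbb" → no match
H. "abaaabba" → no match
Total matched: 3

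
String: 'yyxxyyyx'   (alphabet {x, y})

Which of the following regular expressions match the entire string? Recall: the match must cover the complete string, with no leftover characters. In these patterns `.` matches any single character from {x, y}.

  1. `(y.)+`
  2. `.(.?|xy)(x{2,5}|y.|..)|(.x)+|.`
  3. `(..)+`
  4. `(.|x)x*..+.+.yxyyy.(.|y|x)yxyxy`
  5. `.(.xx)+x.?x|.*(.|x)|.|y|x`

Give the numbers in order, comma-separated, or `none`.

1 → no match
2 → no match
3 → match
4 → no match — must end with 'yxyxy'
5 → match

3, 5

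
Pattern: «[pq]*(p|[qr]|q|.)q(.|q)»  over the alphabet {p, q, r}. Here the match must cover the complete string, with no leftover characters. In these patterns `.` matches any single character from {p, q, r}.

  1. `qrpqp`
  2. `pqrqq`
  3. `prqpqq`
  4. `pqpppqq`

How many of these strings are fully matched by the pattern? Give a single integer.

2

1. `qrpqp` → no match
2. `pqrqq` → match
3. `prqpqq` → no match
4. `pqpppqq` → match
Total matched: 2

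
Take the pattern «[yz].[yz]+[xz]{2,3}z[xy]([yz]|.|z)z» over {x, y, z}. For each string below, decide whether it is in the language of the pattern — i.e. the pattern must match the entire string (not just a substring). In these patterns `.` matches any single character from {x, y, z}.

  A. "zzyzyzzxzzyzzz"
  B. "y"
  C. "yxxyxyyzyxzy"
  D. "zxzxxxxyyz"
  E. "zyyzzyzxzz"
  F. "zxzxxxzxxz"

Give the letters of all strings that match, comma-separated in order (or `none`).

A → no match
B → no match — must end with "z"
C → no match — must end with "z"
D → no match
E → no match
F → match

F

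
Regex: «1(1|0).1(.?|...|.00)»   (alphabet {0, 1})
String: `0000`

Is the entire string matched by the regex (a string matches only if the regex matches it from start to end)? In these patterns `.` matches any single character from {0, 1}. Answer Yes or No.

No

Every match must start with `1`, but `0000` does not.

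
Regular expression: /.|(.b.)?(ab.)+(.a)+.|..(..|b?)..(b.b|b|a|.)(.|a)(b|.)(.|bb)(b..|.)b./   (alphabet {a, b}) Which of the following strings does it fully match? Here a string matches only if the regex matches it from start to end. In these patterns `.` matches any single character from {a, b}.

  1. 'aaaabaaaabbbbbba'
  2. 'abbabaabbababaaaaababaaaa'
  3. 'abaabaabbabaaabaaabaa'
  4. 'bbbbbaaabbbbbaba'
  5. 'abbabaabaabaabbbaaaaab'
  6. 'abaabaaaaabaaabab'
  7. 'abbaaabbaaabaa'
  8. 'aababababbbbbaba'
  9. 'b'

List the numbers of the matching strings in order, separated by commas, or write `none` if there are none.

1, 2, 3, 4, 5, 6, 8, 9

1 → match
2 → match
3 → match
4 → match
5 → match
6 → match
7 → no match
8 → match
9 → match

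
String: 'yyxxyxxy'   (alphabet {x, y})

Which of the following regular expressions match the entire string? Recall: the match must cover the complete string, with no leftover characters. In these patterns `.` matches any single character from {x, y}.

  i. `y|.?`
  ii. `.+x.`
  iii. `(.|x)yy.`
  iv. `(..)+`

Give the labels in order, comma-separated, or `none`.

ii, iv

i → no match
ii → match
iii → no match
iv → match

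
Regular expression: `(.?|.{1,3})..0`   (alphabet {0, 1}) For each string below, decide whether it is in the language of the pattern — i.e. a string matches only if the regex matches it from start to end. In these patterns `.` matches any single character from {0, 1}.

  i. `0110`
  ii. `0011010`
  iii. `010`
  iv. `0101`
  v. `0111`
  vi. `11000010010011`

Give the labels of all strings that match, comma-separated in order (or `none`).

i, iii

i → match
ii → no match
iii → match
iv → no match — must end with `0`
v → no match — must end with `0`
vi → no match — must end with `0`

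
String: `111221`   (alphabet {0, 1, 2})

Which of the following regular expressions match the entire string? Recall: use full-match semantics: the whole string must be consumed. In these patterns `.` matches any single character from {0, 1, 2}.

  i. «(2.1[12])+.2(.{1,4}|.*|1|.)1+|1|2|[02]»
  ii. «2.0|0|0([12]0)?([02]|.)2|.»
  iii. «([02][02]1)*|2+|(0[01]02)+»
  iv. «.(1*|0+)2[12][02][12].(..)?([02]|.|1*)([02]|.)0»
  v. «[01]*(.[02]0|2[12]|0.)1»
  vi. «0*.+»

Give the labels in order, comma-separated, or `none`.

i → no match
ii → no match
iii → no match
iv → no match — must end with `0`
v → match
vi → match

v, vi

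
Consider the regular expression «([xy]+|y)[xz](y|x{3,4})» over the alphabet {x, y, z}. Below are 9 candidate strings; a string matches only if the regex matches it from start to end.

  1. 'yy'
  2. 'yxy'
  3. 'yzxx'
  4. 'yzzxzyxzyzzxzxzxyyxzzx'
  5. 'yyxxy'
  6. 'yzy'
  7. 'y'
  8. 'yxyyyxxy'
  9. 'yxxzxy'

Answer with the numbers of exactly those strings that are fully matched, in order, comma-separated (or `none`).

1 → no match
2 → match
3 → no match
4 → no match
5 → match
6 → match
7 → no match
8 → match
9 → no match

2, 5, 6, 8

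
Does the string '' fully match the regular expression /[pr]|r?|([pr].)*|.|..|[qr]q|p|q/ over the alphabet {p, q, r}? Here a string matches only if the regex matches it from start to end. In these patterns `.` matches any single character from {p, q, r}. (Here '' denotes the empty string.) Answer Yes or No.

Yes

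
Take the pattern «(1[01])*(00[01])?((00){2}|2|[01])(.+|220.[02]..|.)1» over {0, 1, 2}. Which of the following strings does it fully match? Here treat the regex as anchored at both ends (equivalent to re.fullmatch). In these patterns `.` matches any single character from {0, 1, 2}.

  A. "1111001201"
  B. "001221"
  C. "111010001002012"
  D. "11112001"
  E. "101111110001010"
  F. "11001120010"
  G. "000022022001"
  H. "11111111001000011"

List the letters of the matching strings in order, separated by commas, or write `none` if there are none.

A. "1111001201" → match
B. "001221" → match
C → no match — must end with "1"
D. "11112001" → match
E → no match — must end with "1"
F. "11001120010" → no match — must end with "1"
G. "000022022001" → match
H → match

A, B, D, G, H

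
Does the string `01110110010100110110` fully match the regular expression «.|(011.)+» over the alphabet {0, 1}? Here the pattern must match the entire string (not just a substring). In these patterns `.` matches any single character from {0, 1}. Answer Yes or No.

No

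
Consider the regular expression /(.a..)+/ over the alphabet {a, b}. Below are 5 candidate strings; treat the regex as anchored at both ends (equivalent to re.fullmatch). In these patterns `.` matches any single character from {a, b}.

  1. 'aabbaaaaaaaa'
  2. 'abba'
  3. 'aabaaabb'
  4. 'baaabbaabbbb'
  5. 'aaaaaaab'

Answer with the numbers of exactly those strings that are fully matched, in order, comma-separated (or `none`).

1, 3, 5

1 → match
2 → no match
3 → match
4 → no match
5 → match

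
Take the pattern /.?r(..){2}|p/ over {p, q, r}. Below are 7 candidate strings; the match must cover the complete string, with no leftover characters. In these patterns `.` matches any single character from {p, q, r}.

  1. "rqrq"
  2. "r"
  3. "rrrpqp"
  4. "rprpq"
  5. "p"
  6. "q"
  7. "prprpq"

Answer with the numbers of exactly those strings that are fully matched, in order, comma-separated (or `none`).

3, 4, 5, 7

1 → no match
2 → no match
3 → match
4 → match
5 → match
6 → no match
7 → match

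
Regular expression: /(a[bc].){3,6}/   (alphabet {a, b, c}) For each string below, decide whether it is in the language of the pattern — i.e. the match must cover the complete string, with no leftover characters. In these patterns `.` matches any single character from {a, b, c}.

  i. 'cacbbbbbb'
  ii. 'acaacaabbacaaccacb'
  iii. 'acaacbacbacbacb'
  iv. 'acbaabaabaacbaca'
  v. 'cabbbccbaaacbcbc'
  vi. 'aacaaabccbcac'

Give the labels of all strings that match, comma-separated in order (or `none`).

i. 'cacbbbbbb' → no match — must start with 'a'
ii → match
iii → match
iv → no match
v → no match — must start with 'a'
vi → no match

ii, iii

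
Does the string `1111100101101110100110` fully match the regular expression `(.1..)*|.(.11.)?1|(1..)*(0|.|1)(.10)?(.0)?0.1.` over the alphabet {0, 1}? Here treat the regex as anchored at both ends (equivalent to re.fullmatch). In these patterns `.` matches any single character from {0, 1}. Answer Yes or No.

No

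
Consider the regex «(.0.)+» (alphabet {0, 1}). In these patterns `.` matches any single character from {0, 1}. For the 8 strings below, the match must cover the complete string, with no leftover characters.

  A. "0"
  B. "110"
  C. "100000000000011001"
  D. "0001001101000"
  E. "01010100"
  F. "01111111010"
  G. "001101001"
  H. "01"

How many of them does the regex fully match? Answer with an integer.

A. "0" → no match
B. "110" → no match
C → no match
D → no match
E. "01010100" → no match
F. "01111111010" → no match
G. "001101001" → match
H. "01" → no match
Total matched: 1

1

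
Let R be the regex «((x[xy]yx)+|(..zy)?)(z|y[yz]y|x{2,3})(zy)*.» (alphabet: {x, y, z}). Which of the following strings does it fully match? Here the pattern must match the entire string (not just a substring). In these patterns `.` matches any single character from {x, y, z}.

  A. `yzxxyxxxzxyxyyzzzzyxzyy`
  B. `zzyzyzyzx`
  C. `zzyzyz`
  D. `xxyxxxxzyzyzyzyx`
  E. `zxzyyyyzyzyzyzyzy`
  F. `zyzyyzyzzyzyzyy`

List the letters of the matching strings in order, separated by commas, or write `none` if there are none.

A → no match
B → no match
C → match
D → match
E → no match
F → no match

C, D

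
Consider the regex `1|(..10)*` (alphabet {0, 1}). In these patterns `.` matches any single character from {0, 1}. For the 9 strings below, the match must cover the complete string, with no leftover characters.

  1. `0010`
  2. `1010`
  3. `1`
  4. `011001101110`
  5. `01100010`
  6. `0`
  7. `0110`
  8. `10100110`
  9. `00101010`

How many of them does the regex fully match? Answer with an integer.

1. `0010` → match
2. `1010` → match
3. `1` → match
4. `011001101110` → match
5. `01100010` → match
6. `0` → no match
7. `0110` → match
8. `10100110` → match
9. `00101010` → match
Total matched: 8

8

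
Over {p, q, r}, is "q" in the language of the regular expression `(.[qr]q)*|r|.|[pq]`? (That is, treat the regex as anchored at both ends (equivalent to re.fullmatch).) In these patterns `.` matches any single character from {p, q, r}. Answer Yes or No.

Yes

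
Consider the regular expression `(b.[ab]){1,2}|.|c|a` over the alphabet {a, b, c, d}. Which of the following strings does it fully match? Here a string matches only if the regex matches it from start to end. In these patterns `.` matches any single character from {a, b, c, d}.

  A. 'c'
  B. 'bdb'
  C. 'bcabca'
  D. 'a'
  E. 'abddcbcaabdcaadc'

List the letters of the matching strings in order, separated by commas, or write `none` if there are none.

A → match
B → match
C → match
D → match
E → no match

A, B, C, D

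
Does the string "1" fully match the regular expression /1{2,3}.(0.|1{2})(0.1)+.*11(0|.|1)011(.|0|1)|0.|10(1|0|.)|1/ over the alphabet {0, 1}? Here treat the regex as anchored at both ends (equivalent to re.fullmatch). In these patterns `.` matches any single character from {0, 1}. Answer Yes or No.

Yes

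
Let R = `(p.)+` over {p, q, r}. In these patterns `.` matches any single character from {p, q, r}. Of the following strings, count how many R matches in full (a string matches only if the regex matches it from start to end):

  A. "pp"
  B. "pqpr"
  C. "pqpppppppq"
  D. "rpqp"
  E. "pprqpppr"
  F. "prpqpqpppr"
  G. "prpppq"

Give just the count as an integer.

A → match
B → match
C → match
D → no match — must start with "p"
E → no match
F → match
G → match
Total matched: 5

5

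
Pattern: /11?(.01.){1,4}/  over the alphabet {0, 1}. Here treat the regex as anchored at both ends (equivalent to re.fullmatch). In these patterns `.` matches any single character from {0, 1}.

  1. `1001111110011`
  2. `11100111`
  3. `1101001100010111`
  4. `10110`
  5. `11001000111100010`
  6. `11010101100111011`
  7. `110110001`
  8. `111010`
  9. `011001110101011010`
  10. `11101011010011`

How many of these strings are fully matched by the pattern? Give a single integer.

2

1 → no match
2. `11100111` → no match
3 → no match
4. `10110` → no match
5 → no match
6 → match
7. `110110001` → no match
8. `111010` → match
9 → no match — must start with `1`
10 → no match
Total matched: 2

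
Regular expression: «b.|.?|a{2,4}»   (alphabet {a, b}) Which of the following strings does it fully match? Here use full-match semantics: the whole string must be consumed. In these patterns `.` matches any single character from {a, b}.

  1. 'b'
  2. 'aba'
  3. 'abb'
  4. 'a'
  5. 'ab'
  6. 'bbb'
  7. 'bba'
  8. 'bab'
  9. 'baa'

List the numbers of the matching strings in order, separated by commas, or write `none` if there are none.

1 → match
2 → no match
3 → no match
4 → match
5 → no match
6 → no match
7 → no match
8 → no match
9 → no match

1, 4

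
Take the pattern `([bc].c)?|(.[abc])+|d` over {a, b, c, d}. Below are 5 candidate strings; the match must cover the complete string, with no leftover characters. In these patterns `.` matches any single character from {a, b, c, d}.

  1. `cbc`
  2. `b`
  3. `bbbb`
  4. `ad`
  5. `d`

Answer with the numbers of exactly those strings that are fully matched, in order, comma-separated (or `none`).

1. `cbc` → match
2. `b` → no match
3. `bbbb` → match
4. `ad` → no match
5. `d` → match

1, 3, 5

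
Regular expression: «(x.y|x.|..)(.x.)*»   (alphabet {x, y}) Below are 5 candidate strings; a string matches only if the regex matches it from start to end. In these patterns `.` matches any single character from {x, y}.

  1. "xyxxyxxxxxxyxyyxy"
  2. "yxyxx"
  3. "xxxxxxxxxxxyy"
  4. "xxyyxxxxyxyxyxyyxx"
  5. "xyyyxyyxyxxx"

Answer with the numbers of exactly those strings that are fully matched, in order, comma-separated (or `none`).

1 → match
2 → match
3 → no match
4 → no match
5 → match

1, 2, 5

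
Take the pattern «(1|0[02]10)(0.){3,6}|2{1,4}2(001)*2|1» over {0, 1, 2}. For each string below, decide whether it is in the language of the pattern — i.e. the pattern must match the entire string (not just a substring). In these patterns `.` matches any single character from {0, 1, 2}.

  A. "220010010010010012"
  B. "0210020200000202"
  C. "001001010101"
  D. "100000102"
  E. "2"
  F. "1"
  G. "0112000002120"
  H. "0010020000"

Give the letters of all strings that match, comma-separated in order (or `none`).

A, B, C, D, F, H

A → match
B → match
C → match
D → match
E → no match
F → match
G → no match
H → match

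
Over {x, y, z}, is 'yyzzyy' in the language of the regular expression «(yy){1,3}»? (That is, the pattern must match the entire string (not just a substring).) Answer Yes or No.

No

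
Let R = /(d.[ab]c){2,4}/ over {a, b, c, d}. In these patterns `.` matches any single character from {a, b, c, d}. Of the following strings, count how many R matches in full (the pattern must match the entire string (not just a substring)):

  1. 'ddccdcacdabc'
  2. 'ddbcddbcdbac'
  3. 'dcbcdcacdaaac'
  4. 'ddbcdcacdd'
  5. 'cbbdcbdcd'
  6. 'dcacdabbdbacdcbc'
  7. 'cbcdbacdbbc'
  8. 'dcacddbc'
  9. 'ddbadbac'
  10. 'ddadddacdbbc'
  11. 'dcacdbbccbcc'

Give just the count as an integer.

1 → no match
2 → match
3 → no match
4 → no match — must end with 'c'
5 → no match — must start with 'd'
6 → no match
7 → no match — must start with 'd'
8 → match
9 → no match
10 → no match
11 → no match
Total matched: 2

2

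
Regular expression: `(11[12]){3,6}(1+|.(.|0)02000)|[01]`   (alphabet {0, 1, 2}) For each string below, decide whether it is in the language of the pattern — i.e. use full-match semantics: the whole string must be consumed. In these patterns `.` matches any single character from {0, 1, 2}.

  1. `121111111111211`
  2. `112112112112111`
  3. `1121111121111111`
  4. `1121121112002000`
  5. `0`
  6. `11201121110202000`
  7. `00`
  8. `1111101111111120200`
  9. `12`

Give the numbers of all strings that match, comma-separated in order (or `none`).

2, 3, 4, 5

1 → no match
2 → match
3 → match
4 → match
5 → match
6 → no match
7 → no match
8 → no match
9 → no match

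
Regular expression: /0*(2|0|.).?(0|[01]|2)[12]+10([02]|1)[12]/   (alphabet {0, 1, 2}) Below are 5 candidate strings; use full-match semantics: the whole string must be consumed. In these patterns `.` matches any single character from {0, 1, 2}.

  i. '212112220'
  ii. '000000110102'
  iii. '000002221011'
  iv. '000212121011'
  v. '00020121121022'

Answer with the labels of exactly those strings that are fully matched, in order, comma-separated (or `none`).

iii, iv, v

i → no match
ii → no match
iii → match
iv → match
v → match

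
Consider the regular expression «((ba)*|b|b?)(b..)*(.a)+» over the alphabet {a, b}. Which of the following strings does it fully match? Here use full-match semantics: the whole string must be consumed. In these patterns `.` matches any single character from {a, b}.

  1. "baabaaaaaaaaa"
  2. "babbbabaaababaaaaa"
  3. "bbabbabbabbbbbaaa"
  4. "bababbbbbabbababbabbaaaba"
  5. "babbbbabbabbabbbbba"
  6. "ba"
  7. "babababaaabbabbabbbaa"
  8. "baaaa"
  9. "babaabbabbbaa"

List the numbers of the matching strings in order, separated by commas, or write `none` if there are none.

1 → match
2 → match
3 → match
4 → match
5 → match
6. "ba" → match
7 → no match
8. "baaaa" → match
9 → match

1, 2, 3, 4, 5, 6, 8, 9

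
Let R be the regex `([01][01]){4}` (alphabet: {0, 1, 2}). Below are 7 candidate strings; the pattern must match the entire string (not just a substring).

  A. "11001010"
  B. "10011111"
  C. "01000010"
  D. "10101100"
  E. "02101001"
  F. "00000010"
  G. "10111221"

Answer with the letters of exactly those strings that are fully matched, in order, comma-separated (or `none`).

A → match
B → match
C → match
D → match
E → no match
F → match
G → no match

A, B, C, D, F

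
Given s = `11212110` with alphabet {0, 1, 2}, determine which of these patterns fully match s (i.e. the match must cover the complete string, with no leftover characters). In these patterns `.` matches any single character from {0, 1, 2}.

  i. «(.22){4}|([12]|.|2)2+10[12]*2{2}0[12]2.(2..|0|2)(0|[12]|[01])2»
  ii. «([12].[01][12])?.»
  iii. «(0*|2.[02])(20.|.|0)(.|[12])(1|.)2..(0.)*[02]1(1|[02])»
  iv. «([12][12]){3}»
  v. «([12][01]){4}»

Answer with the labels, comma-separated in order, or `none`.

v

i → no match
ii → no match
iii → no match
iv → no match
v → match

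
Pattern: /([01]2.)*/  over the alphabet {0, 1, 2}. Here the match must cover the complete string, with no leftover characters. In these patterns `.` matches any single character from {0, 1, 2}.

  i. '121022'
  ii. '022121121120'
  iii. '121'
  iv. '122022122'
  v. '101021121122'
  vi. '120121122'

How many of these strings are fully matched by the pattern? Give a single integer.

i → match
ii → match
iii → match
iv → match
v → no match
vi → match
Total matched: 5

5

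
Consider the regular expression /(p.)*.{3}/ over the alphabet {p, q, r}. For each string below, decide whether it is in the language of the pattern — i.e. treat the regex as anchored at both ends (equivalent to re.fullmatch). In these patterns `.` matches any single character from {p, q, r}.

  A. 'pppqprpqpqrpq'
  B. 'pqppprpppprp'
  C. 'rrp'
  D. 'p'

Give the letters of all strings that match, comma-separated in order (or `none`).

A, C

A → match
B → no match
C → match
D → no match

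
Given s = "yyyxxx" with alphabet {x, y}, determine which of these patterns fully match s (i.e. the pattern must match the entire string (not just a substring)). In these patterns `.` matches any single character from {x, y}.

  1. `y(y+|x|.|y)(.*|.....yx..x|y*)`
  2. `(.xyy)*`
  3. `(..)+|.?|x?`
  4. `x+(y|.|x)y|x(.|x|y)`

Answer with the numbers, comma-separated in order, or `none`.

1, 3

1 → match
2 → no match
3 → match
4 → no match — must start with "x"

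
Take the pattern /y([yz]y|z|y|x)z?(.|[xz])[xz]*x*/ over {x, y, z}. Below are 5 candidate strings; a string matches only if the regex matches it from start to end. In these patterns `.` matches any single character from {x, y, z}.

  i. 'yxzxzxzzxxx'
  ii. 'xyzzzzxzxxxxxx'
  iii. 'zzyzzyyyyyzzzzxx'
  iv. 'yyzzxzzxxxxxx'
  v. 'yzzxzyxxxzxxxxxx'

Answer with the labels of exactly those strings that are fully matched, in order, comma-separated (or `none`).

i, iv

i → match
ii → no match — must start with 'y'
iii → no match — must start with 'y'
iv → match
v → no match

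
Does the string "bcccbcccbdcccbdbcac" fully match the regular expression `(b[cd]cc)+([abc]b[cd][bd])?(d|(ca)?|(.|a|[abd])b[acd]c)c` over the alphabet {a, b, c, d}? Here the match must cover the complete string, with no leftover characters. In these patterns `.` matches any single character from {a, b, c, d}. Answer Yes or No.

Yes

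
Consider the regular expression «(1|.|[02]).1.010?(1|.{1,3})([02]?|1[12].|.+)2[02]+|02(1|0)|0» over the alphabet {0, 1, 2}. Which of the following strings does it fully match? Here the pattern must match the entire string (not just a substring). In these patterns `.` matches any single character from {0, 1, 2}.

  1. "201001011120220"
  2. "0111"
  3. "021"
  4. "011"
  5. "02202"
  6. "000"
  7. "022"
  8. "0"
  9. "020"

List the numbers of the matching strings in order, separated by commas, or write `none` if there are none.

1, 3, 8, 9

1 → match
2. "0111" → no match
3. "021" → match
4. "011" → no match
5. "02202" → no match
6. "000" → no match
7. "022" → no match
8. "0" → match
9. "020" → match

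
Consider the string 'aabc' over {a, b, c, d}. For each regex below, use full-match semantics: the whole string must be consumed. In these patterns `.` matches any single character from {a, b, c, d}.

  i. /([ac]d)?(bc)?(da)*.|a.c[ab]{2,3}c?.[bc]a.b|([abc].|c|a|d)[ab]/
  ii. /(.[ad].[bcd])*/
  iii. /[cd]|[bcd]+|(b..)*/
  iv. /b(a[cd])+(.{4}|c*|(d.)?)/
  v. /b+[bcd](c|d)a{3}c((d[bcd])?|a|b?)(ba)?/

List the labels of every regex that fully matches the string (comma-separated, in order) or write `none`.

ii

i → no match
ii → match
iii → no match
iv → no match — must start with 'ba'
v → no match — must start with 'b'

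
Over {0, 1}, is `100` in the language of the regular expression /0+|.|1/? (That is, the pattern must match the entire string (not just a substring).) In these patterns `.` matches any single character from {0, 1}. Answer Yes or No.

No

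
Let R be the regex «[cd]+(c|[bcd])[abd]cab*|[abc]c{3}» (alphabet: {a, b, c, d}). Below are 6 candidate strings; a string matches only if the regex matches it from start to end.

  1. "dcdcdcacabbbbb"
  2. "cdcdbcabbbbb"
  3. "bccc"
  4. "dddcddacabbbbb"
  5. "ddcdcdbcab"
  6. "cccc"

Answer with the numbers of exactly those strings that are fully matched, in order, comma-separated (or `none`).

1 → match
2 → match
3 → match
4 → match
5 → match
6 → match

1, 2, 3, 4, 5, 6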